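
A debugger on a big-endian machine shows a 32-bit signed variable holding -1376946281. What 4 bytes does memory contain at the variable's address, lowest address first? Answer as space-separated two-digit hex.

Two's complement of -1376946281 in 32 bits: 1376946281 = 0x52128869; invert → 0xADED7796; add 1 → 0xADED7797.
Split into bytes (most-significant first): AD ED 77 97.
Big-endian stores the most-significant byte at the lowest address.
So the memory order matches the most-significant-first order: AD ED 77 97.

AD ED 77 97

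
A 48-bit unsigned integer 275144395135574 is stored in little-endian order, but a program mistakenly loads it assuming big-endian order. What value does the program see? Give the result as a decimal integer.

94673679630074

275144395135574 in 48-bit hexadecimal is 0xFA3E0BEF1A56.
Stored little-endian, the bytes at ascending addresses are 56 1A EF 0B 3E FA.
Read back as big-endian, the last byte is least significant, giving 0x561AEF0B3EFA.
0x561AEF0B3EFA = 94673679630074.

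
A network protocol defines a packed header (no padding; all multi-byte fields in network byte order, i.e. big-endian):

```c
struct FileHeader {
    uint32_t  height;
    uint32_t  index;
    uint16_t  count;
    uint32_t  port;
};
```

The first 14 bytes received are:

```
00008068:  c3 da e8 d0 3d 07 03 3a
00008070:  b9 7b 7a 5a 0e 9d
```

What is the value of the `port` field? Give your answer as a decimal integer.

2052722333

`port` follows `height` (4 B), `index` (4 B), `count` (2 B), so it starts at offset 4 + 4 + 2 = 10 and occupies 4 bytes.
Bytes at offsets 10..13: 7A 5A 0E 9D.
In big-endian order the high byte comes first in memory.
The bytes are already most-significant first: 0x7A5A0E9D.
0x7A5A0E9D = 2052722333.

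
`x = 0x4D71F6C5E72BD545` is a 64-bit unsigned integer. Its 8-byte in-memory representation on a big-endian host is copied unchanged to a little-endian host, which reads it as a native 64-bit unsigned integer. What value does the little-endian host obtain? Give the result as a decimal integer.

5031976433115099469

Stored big-endian, the bytes at ascending addresses are 4D 71 F6 C5 E7 2B D5 45.
Read back as little-endian, the first byte is least significant, giving 0x45D52BE7C5F6714D.
0x45D52BE7C5F6714D = 5031976433115099469.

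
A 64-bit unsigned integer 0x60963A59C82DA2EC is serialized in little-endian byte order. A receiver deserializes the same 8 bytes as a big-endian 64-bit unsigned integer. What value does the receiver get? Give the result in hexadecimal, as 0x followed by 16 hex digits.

0xECA22DC8593A9660

Stored little-endian, the bytes at ascending addresses are EC A2 2D C8 59 3A 96 60.
Read back as big-endian, the last byte is least significant, giving 0xECA22DC8593A9660.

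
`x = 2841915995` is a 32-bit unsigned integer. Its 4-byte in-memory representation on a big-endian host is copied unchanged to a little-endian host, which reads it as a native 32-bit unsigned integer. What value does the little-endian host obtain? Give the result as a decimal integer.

2841915995 in 32-bit hexadecimal is 0xA964325B.
Stored big-endian, the bytes at ascending addresses are A9 64 32 5B.
Read back as little-endian, the first byte is least significant, giving 0x5B3264A9.
0x5B3264A9 = 1530029225.

1530029225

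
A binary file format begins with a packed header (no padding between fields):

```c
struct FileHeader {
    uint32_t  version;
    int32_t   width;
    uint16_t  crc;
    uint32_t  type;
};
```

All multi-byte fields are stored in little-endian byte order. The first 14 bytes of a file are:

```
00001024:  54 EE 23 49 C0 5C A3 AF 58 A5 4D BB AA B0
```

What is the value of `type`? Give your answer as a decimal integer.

2963979085

`type` follows `version` (4 B), `width` (4 B), `crc` (2 B), so it starts at offset 4 + 4 + 2 = 10 and occupies 4 bytes.
Bytes at offsets 10..13: 4D BB AA B0.
Little-endian: lowest address holds the least-significant byte.
Reassemble most-significant byte first: B0 AA BB 4D → 0xB0AABB4D.
0xB0AABB4D = 2963979085.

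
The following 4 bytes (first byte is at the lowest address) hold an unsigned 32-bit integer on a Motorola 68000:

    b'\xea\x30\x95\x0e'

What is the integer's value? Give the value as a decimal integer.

3929052430

Big-endian stores the most-significant byte at the lowest address.
The bytes are already most-significant first: 0xEA30950E.
0xEA30950E = 3929052430.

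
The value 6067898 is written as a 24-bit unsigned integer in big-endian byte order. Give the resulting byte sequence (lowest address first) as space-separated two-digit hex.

6067898 in hexadecimal, padded to 24 bits, is 0x5C96BA.
Split into bytes (most-significant first): 5C 96 BA.
In big-endian order the high byte comes first in memory.
So the memory order matches the most-significant-first order: 5C 96 BA.

5C 96 BA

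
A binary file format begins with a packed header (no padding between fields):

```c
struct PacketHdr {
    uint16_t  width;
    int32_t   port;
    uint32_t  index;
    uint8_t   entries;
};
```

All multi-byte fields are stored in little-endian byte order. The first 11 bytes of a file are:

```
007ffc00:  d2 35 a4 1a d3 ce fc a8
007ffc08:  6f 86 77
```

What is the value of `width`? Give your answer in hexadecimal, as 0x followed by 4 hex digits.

0x35D2

`width` is the first field, at byte offset 0, occupying 2 bytes.
Bytes at offsets 0..1: D2 35.
Little-endian: lowest address holds the least-significant byte.
Reassemble most-significant byte first: 35 D2 → 0x35D2.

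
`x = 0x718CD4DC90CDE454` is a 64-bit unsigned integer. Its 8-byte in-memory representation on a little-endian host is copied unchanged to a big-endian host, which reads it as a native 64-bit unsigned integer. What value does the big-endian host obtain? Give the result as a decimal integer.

6117240215939878001

Stored little-endian, the bytes at ascending addresses are 54 E4 CD 90 DC D4 8C 71.
Read back as big-endian, the last byte is least significant, giving 0x54E4CD90DCD48C71.
0x54E4CD90DCD48C71 = 6117240215939878001.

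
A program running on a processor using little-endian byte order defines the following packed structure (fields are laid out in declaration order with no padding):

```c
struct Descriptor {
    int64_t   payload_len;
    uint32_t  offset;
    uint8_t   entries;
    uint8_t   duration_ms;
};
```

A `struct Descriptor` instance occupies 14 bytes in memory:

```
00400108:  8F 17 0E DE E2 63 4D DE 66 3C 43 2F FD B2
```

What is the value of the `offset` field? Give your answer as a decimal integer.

792935526

`offset` follows `payload_len` (8 bytes), so it starts at byte offset 8 and occupies 4 bytes.
Bytes at offsets 8..11: 66 3C 43 2F.
In little-endian order the low byte comes first in memory.
Reassemble most-significant byte first: 2F 43 3C 66 → 0x2F433C66.
0x2F433C66 = 792935526.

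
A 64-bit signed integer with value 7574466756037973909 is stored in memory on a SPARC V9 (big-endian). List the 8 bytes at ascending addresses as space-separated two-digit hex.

69 1D E9 62 24 A6 17 95

7574466756037973909 in hexadecimal, padded to 64 bits, is 0x691DE96224A61795.
Split into bytes (most-significant first): 69 1D E9 62 24 A6 17 95.
In big-endian order the high byte comes first in memory.
So the memory order matches the most-significant-first order: 69 1D E9 62 24 A6 17 95.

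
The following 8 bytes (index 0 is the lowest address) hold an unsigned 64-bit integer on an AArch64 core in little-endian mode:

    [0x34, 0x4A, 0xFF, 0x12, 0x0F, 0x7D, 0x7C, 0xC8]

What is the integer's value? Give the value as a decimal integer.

Little-endian stores the least-significant byte at the lowest address.
Reassemble most-significant byte first: C8 7C 7D 0F 12 FF 4A 34 → 0xC87C7D0F12FF4A34.
0xC87C7D0F12FF4A34 = 14446559208394410548.

14446559208394410548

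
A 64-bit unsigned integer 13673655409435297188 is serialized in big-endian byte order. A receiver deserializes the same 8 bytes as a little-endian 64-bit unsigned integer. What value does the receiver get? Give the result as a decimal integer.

13673655409435297188 in 64-bit hexadecimal is 0xBDC29526147D45A4.
Stored big-endian, the bytes at ascending addresses are BD C2 95 26 14 7D 45 A4.
Read back as little-endian, the first byte is least significant, giving 0xA4457D142695C2BD.
0xA4457D142695C2BD = 11837004721113383613.

11837004721113383613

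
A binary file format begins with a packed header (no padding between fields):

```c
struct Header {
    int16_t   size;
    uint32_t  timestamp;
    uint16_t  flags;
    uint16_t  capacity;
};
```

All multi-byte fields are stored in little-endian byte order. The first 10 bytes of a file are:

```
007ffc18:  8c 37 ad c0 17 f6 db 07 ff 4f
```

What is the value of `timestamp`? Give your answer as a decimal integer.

4128751789

`timestamp` follows `size` (2 bytes), so it starts at byte offset 2 and occupies 4 bytes.
Bytes at offsets 2..5: AD C0 17 F6.
In little-endian order the low byte comes first in memory.
Reassemble most-significant byte first: F6 17 C0 AD → 0xF617C0AD.
0xF617C0AD = 4128751789.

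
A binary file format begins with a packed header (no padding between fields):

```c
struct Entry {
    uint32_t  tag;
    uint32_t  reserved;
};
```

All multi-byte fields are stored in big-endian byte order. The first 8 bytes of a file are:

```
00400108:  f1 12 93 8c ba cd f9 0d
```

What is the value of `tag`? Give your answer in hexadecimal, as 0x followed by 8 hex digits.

0xF112938C

`tag` is the first field, at byte offset 0, occupying 4 bytes.
Bytes at offsets 0..3: F1 12 93 8C.
Big-endian stores the most-significant byte at the lowest address.
The bytes are already most-significant first: 0xF112938C.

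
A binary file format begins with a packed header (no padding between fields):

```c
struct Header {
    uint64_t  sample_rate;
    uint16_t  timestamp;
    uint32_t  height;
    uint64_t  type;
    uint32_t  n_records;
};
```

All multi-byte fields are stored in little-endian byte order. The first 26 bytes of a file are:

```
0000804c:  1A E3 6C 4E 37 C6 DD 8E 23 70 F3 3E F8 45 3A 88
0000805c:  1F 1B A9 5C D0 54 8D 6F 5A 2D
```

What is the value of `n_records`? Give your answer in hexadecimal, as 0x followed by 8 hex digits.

`n_records` follows `sample_rate` (8 B), `timestamp` (2 B), `height` (4 B), `type` (8 B), so it starts at offset 8 + 2 + 4 + 8 = 22 and occupies 4 bytes.
Bytes at offsets 22..25: 8D 6F 5A 2D.
In little-endian order the low byte comes first in memory.
Reassemble most-significant byte first: 2D 5A 6F 8D → 0x2D5A6F8D.

0x2D5A6F8D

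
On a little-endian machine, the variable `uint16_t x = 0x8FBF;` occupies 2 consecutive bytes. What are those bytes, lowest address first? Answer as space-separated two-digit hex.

BF 8F

Split into bytes (most-significant first): 8F BF.
In little-endian order the low byte comes first in memory.
So at ascending addresses the bytes are BF 8F.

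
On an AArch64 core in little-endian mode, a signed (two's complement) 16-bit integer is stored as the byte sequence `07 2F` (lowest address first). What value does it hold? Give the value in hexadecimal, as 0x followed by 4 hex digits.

0x2F07

In little-endian order the low byte comes first in memory.
Reassemble most-significant byte first: 2F 07 → 0x2F07.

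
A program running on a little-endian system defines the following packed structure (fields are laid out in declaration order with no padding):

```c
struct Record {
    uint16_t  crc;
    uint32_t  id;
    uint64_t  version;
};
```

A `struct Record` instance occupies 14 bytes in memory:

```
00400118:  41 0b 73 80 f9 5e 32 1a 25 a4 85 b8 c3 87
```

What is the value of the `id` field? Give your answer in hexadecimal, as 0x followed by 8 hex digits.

`id` follows `crc` (2 bytes), so it starts at byte offset 2 and occupies 4 bytes.
Bytes at offsets 2..5: 73 80 F9 5E.
Little-endian: lowest address holds the least-significant byte.
Reassemble most-significant byte first: 5E F9 80 73 → 0x5EF98073.

0x5EF98073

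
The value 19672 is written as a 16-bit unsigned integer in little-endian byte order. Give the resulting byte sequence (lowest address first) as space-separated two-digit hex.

19672 in hexadecimal, padded to 16 bits, is 0x4CD8.
Split into bytes (most-significant first): 4C D8.
Little-endian stores the least-significant byte at the lowest address.
So at ascending addresses the bytes are D8 4C.

D8 4C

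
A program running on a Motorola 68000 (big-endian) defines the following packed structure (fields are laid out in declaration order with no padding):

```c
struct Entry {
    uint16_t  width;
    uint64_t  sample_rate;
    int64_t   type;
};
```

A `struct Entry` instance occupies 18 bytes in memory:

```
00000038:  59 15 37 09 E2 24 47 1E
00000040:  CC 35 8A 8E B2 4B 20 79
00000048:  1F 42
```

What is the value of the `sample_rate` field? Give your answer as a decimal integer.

3965949592316333109

`sample_rate` follows `width` (2 bytes), so it starts at byte offset 2 and occupies 8 bytes.
Bytes at offsets 2..9: 37 09 E2 24 47 1E CC 35.
Big-endian: lowest address holds the most-significant byte.
The bytes are already most-significant first: 0x3709E224471ECC35.
0x3709E224471ECC35 = 3965949592316333109.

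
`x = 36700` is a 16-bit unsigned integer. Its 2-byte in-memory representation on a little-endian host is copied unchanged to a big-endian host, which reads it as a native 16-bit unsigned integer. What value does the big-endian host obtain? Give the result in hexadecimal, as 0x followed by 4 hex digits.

36700 in 16-bit hexadecimal is 0x8F5C.
Stored little-endian, the bytes at ascending addresses are 5C 8F.
Read back as big-endian, the last byte is least significant, giving 0x5C8F.

0x5C8F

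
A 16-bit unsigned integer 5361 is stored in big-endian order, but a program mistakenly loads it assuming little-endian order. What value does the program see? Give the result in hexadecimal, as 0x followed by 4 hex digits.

0xF114

5361 in 16-bit hexadecimal is 0x14F1.
Stored big-endian, the bytes at ascending addresses are 14 F1.
Read back as little-endian, the first byte is least significant, giving 0xF114.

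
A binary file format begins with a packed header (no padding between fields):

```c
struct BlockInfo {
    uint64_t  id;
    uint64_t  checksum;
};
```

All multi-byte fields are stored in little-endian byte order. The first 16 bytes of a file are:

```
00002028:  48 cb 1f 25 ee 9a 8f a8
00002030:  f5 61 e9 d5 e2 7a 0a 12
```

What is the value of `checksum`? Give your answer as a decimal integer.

1299986557119848949

`checksum` follows `id` (8 bytes), so it starts at byte offset 8 and occupies 8 bytes.
Bytes at offsets 8..15: F5 61 E9 D5 E2 7A 0A 12.
In little-endian order the low byte comes first in memory.
Reassemble most-significant byte first: 12 0A 7A E2 D5 E9 61 F5 → 0x120A7AE2D5E961F5.
0x120A7AE2D5E961F5 = 1299986557119848949.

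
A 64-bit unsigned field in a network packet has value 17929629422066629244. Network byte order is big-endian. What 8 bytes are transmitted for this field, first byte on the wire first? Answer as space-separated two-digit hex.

F8 D2 D6 F6 D0 AC 7A 7C

17929629422066629244 in hexadecimal, padded to 64 bits, is 0xF8D2D6F6D0AC7A7C.
Split into bytes (most-significant first): F8 D2 D6 F6 D0 AC 7A 7C.
Big-endian stores the most-significant byte at the lowest address.
So the memory order matches the most-significant-first order: F8 D2 D6 F6 D0 AC 7A 7C.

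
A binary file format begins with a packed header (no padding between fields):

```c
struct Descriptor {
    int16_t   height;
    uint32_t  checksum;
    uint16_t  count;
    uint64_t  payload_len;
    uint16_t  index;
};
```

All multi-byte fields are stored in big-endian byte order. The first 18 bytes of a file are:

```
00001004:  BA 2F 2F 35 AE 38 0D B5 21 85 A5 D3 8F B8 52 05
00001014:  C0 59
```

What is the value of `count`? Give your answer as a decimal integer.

3509

`count` follows `height` (2 B), `checksum` (4 B), so it starts at offset 2 + 4 = 6 and occupies 2 bytes.
Bytes at offsets 6..7: 0D B5.
In big-endian order the high byte comes first in memory.
The bytes are already most-significant first: 0x0DB5.
0x0DB5 = 3509.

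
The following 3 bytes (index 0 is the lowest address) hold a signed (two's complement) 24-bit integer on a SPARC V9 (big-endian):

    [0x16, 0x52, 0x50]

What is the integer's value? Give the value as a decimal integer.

Big-endian stores the most-significant byte at the lowest address.
The bytes are already most-significant first: 0x165250.
0x165250 = 1462864.

1462864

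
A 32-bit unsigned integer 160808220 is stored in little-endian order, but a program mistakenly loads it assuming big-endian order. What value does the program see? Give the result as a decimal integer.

482186505

160808220 in 32-bit hexadecimal is 0x0995BD1C.
Stored little-endian, the bytes at ascending addresses are 1C BD 95 09.
Read back as big-endian, the last byte is least significant, giving 0x1CBD9509.
0x1CBD9509 = 482186505.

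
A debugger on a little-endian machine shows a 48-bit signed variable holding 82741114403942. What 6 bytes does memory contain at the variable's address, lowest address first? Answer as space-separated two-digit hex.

66 7C BB AA 40 4B

82741114403942 in hexadecimal, padded to 48 bits, is 0x4B40AABB7C66.
Split into bytes (most-significant first): 4B 40 AA BB 7C 66.
In little-endian order the low byte comes first in memory.
So at ascending addresses the bytes are 66 7C BB AA 40 4B.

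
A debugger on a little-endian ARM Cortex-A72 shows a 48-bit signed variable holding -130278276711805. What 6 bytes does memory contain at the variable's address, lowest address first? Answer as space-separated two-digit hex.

83 3A 98 39 83 89

Two's complement of -130278276711805 in 48 bits: 130278276711805 = 0x767CC667C57D; invert → 0x898339983A82; add 1 → 0x898339983A83.
Split into bytes (most-significant first): 89 83 39 98 3A 83.
Little-endian: lowest address holds the least-significant byte.
So at ascending addresses the bytes are 83 3A 98 39 83 89.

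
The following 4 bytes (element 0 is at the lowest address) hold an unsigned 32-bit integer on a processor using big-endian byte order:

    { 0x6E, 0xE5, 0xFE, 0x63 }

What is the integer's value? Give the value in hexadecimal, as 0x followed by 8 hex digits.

Big-endian: lowest address holds the most-significant byte.
The bytes are already most-significant first: 0x6EE5FE63.

0x6EE5FE63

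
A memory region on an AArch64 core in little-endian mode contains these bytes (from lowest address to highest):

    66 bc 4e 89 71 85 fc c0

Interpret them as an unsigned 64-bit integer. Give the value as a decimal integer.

In little-endian order the low byte comes first in memory.
Reassemble most-significant byte first: C0 FC 85 71 89 4E BC 66 → 0xC0FC8571894EBC66.
0xC0FC8571894EBC66 = 13906136472094686310.

13906136472094686310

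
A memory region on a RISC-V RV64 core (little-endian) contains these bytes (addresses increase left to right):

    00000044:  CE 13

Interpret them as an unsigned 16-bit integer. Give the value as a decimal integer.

Little-endian stores the least-significant byte at the lowest address.
Reassemble most-significant byte first: 13 CE → 0x13CE.
0x13CE = 5070.

5070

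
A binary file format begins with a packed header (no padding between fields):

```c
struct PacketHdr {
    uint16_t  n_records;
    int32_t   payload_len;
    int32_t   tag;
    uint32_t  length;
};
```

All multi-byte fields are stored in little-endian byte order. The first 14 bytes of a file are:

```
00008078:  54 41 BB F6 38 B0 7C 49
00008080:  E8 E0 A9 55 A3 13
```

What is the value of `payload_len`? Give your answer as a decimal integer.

-1338444101

`payload_len` follows `n_records` (2 bytes), so it starts at byte offset 2 and occupies 4 bytes.
Bytes at offsets 2..5: BB F6 38 B0.
Little-endian stores the least-significant byte at the lowest address.
Reassemble most-significant byte first: B0 38 F6 BB → 0xB038F6BB.
Top bit is set, so as a signed 32-bit value this is 0xB038F6BB − 2^32 = -1338444101.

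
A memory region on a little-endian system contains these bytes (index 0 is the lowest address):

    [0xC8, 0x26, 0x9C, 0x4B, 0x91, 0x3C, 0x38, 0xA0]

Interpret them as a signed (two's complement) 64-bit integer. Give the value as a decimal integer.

-6901699834208835896

In little-endian order the low byte comes first in memory.
Reassemble most-significant byte first: A0 38 3C 91 4B 9C 26 C8 → 0xA0383C914B9C26C8.
Top bit is set, so as a signed 64-bit value this is 0xA0383C914B9C26C8 − 2^64 = -6901699834208835896.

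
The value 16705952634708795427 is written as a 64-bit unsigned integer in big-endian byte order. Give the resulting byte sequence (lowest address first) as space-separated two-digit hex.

E7 D7 77 68 CA 51 A0 23

16705952634708795427 in hexadecimal, padded to 64 bits, is 0xE7D77768CA51A023.
Split into bytes (most-significant first): E7 D7 77 68 CA 51 A0 23.
In big-endian order the high byte comes first in memory.
So the memory order matches the most-significant-first order: E7 D7 77 68 CA 51 A0 23.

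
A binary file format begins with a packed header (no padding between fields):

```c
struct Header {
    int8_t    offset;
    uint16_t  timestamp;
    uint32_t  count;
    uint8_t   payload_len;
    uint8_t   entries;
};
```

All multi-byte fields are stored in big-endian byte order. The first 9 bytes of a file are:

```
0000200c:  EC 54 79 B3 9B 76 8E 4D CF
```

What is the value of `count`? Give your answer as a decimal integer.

`count` follows `offset` (1 B), `timestamp` (2 B), so it starts at offset 1 + 2 = 3 and occupies 4 bytes.
Bytes at offsets 3..6: B3 9B 76 8E.
In big-endian order the high byte comes first in memory.
The bytes are already most-significant first: 0xB39B768E.
0xB39B768E = 3013310094.

3013310094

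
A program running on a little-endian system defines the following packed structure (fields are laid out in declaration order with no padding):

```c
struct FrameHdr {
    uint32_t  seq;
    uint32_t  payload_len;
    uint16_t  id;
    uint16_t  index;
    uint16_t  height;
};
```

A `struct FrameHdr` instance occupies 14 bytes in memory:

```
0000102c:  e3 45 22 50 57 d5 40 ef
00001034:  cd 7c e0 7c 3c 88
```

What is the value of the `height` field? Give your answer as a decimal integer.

34876

`height` follows `seq` (4 B), `payload_len` (4 B), `id` (2 B), `index` (2 B), so it starts at offset 4 + 4 + 2 + 2 = 12 and occupies 2 bytes.
Bytes at offsets 12..13: 3C 88.
Little-endian: lowest address holds the least-significant byte.
Reassemble most-significant byte first: 88 3C → 0x883C.
0x883C = 34876.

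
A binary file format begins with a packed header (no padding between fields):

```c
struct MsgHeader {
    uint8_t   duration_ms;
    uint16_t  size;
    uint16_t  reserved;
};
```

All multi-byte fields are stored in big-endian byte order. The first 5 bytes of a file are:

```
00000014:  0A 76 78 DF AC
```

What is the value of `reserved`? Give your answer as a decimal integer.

57260

`reserved` follows `duration_ms` (1 B), `size` (2 B), so it starts at offset 1 + 2 = 3 and occupies 2 bytes.
Bytes at offsets 3..4: DF AC.
Big-endian: lowest address holds the most-significant byte.
The bytes are already most-significant first: 0xDFAC.
0xDFAC = 57260.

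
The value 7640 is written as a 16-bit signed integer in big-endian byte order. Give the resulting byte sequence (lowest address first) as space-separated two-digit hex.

1D D8

7640 in hexadecimal, padded to 16 bits, is 0x1DD8.
Split into bytes (most-significant first): 1D D8.
In big-endian order the high byte comes first in memory.
So the memory order matches the most-significant-first order: 1D D8.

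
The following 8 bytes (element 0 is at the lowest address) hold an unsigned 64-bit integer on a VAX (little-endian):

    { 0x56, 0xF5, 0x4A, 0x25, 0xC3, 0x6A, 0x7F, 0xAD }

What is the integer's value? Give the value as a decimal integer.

12501828476980622678

Little-endian: lowest address holds the least-significant byte.
Reassemble most-significant byte first: AD 7F 6A C3 25 4A F5 56 → 0xAD7F6AC3254AF556.
0xAD7F6AC3254AF556 = 12501828476980622678.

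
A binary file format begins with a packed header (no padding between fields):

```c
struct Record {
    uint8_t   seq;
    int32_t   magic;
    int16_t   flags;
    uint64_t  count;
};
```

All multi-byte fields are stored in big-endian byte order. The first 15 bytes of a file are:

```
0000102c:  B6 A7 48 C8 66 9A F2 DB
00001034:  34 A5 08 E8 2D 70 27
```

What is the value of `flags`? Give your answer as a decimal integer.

`flags` follows `seq` (1 B), `magic` (4 B), so it starts at offset 1 + 4 = 5 and occupies 2 bytes.
Bytes at offsets 5..6: 9A F2.
Big-endian stores the most-significant byte at the lowest address.
The bytes are already most-significant first: 0x9AF2.
Top bit is set, so as a signed 16-bit value this is 0x9AF2 − 2^16 = -25870.

-25870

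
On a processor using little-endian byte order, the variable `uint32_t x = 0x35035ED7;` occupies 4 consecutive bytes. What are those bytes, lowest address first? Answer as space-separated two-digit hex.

Split into bytes (most-significant first): 35 03 5E D7.
Little-endian stores the least-significant byte at the lowest address.
So at ascending addresses the bytes are D7 5E 03 35.

D7 5E 03 35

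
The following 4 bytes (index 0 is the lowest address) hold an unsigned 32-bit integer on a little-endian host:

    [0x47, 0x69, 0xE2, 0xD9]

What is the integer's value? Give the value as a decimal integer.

Little-endian stores the least-significant byte at the lowest address.
Reassemble most-significant byte first: D9 E2 69 47 → 0xD9E26947.
0xD9E26947 = 3655493959.

3655493959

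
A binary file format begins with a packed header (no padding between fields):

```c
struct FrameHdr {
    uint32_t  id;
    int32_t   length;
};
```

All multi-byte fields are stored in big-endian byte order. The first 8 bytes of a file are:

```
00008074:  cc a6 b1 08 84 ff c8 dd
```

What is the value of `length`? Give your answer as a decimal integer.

-2063611683

`length` follows `id` (4 bytes), so it starts at byte offset 4 and occupies 4 bytes.
Bytes at offsets 4..7: 84 FF C8 DD.
Big-endian stores the most-significant byte at the lowest address.
The bytes are already most-significant first: 0x84FFC8DD.
Top bit is set, so as a signed 32-bit value this is 0x84FFC8DD − 2^32 = -2063611683.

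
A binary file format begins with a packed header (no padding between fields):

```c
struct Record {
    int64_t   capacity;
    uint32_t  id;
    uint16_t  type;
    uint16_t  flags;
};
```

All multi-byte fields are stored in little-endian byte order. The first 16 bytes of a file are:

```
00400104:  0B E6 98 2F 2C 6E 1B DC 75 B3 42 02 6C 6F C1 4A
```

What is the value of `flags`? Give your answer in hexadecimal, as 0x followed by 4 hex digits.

0x4AC1

`flags` follows `capacity` (8 B), `id` (4 B), `type` (2 B), so it starts at offset 8 + 4 + 2 = 14 and occupies 2 bytes.
Bytes at offsets 14..15: C1 4A.
In little-endian order the low byte comes first in memory.
Reassemble most-significant byte first: 4A C1 → 0x4AC1.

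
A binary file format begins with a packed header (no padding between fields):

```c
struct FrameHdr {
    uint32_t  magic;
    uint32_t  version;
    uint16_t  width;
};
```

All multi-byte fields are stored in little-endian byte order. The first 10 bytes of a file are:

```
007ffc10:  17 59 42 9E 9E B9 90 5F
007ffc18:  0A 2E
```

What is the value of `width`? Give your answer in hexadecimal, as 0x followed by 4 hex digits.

0x2E0A

`width` follows `magic` (4 B), `version` (4 B), so it starts at offset 4 + 4 = 8 and occupies 2 bytes.
Bytes at offsets 8..9: 0A 2E.
Little-endian: lowest address holds the least-significant byte.
Reassemble most-significant byte first: 2E 0A → 0x2E0A.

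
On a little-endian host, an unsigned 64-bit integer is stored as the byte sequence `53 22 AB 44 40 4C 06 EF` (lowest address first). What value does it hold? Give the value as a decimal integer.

17223537663838724691

In little-endian order the low byte comes first in memory.
Reassemble most-significant byte first: EF 06 4C 40 44 AB 22 53 → 0xEF064C4044AB2253.
0xEF064C4044AB2253 = 17223537663838724691.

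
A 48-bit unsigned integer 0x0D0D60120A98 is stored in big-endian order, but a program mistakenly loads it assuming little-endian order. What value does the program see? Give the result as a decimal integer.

167169025379597

Stored big-endian, the bytes at ascending addresses are 0D 0D 60 12 0A 98.
Read back as little-endian, the first byte is least significant, giving 0x980A12600D0D.
0x980A12600D0D = 167169025379597.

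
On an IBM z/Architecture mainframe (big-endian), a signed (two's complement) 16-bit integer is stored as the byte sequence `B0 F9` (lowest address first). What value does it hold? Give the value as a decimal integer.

-20231

Big-endian: lowest address holds the most-significant byte.
The bytes are already most-significant first: 0xB0F9.
Top bit is set, so as a signed 16-bit value this is 0xB0F9 − 2^16 = -20231.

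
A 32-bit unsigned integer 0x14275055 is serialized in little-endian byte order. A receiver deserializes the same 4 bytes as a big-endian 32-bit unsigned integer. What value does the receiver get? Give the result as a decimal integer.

Stored little-endian, the bytes at ascending addresses are 55 50 27 14.
Read back as big-endian, the last byte is least significant, giving 0x55502714.
0x55502714 = 1431316244.

1431316244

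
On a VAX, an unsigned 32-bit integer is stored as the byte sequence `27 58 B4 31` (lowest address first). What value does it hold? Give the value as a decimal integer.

Little-endian: lowest address holds the least-significant byte.
Reassemble most-significant byte first: 31 B4 58 27 → 0x31B45827.
0x31B45827 = 833902631.

833902631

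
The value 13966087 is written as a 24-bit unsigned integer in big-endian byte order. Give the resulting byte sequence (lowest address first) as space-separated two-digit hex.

D5 1B 07

13966087 in hexadecimal, padded to 24 bits, is 0xD51B07.
Split into bytes (most-significant first): D5 1B 07.
In big-endian order the high byte comes first in memory.
So the memory order matches the most-significant-first order: D5 1B 07.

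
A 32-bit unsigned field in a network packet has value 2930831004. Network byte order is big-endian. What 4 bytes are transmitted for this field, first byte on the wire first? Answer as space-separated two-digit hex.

AE B0 EE 9C

2930831004 in hexadecimal, padded to 32 bits, is 0xAEB0EE9C.
Split into bytes (most-significant first): AE B0 EE 9C.
Big-endian stores the most-significant byte at the lowest address.
So the memory order matches the most-significant-first order: AE B0 EE 9C.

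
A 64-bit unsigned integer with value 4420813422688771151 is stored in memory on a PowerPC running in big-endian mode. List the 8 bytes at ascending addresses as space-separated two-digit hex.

3D 59 E2 62 AD A4 9C 4F

4420813422688771151 in hexadecimal, padded to 64 bits, is 0x3D59E262ADA49C4F.
Split into bytes (most-significant first): 3D 59 E2 62 AD A4 9C 4F.
Big-endian: lowest address holds the most-significant byte.
So the memory order matches the most-significant-first order: 3D 59 E2 62 AD A4 9C 4F.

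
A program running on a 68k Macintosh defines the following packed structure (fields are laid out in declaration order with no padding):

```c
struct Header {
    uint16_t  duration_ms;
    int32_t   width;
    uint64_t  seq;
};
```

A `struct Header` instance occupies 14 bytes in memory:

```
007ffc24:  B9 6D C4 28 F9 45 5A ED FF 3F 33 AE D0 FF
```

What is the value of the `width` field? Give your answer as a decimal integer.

-1003947707

`width` follows `duration_ms` (2 bytes), so it starts at byte offset 2 and occupies 4 bytes.
Bytes at offsets 2..5: C4 28 F9 45.
In big-endian order the high byte comes first in memory.
The bytes are already most-significant first: 0xC428F945.
Top bit is set, so as a signed 32-bit value this is 0xC428F945 − 2^32 = -1003947707.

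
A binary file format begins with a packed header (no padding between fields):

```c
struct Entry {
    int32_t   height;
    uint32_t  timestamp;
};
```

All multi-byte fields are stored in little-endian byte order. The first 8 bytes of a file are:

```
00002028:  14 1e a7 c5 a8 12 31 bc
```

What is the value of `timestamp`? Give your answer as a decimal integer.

`timestamp` follows `height` (4 bytes), so it starts at byte offset 4 and occupies 4 bytes.
Bytes at offsets 4..7: A8 12 31 BC.
In little-endian order the low byte comes first in memory.
Reassemble most-significant byte first: BC 31 12 A8 → 0xBC3112A8.
0xBC3112A8 = 3157332648.

3157332648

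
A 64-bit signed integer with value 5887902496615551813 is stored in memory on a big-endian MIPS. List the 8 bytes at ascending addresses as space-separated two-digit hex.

5887902496615551813 in hexadecimal, padded to 64 bits, is 0x51B608200EE7D345.
Split into bytes (most-significant first): 51 B6 08 20 0E E7 D3 45.
Big-endian stores the most-significant byte at the lowest address.
So the memory order matches the most-significant-first order: 51 B6 08 20 0E E7 D3 45.

51 B6 08 20 0E E7 D3 45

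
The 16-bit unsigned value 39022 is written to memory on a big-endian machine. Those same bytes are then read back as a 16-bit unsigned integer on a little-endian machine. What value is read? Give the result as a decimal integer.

39022 in 16-bit hexadecimal is 0x986E.
Stored big-endian, the bytes at ascending addresses are 98 6E.
Read back as little-endian, the first byte is least significant, giving 0x6E98.
0x6E98 = 28312.

28312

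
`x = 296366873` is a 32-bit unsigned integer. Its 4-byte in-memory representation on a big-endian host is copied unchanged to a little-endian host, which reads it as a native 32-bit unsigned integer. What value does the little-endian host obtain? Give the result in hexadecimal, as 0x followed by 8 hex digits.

0x1933AA11

296366873 in 32-bit hexadecimal is 0x11AA3319.
Stored big-endian, the bytes at ascending addresses are 11 AA 33 19.
Read back as little-endian, the first byte is least significant, giving 0x1933AA11.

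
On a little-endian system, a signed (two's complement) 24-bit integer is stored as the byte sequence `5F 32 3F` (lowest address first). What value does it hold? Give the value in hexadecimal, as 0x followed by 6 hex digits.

Little-endian stores the least-significant byte at the lowest address.
Reassemble most-significant byte first: 3F 32 5F → 0x3F325F.

0x3F325F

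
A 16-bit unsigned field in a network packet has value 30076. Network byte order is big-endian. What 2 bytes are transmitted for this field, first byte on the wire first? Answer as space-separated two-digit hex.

30076 in hexadecimal, padded to 16 bits, is 0x757C.
Split into bytes (most-significant first): 75 7C.
Big-endian: lowest address holds the most-significant byte.
So the memory order matches the most-significant-first order: 75 7C.

75 7C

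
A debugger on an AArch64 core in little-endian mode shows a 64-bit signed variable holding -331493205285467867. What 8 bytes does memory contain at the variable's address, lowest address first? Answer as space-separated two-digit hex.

Two's complement of -331493205285467867 in 64 bits: 331493205285467867 = 0x0499B3505A7EF6DB; invert → 0xFB664CAFA5810924; add 1 → 0xFB664CAFA5810925.
Split into bytes (most-significant first): FB 66 4C AF A5 81 09 25.
Little-endian stores the least-significant byte at the lowest address.
So at ascending addresses the bytes are 25 09 81 A5 AF 4C 66 FB.

25 09 81 A5 AF 4C 66 FB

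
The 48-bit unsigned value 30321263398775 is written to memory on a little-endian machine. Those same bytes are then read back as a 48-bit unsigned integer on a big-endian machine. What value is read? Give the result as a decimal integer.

30321263398775 in 48-bit hexadecimal is 0x1B93B8224F77.
Stored little-endian, the bytes at ascending addresses are 77 4F 22 B8 93 1B.
Read back as big-endian, the last byte is least significant, giving 0x774F22B8931B.
0x774F22B8931B = 131181768643355.

131181768643355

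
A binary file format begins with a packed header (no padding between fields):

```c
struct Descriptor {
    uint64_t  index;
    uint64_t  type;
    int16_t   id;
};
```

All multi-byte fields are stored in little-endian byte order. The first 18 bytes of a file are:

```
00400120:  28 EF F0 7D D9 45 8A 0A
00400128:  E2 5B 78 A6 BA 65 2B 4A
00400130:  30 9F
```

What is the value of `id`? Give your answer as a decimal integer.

-24784

`id` follows `index` (8 B), `type` (8 B), so it starts at offset 8 + 8 = 16 and occupies 2 bytes.
Bytes at offsets 16..17: 30 9F.
In little-endian order the low byte comes first in memory.
Reassemble most-significant byte first: 9F 30 → 0x9F30.
Top bit is set, so as a signed 16-bit value this is 0x9F30 − 2^16 = -24784.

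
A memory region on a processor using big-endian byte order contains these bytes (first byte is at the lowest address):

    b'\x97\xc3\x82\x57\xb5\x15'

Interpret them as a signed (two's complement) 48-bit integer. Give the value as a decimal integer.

-114609015507691

In big-endian order the high byte comes first in memory.
The bytes are already most-significant first: 0x97C38257B515.
Top bit is set, so as a signed 48-bit value this is 0x97C38257B515 − 2^48 = -114609015507691.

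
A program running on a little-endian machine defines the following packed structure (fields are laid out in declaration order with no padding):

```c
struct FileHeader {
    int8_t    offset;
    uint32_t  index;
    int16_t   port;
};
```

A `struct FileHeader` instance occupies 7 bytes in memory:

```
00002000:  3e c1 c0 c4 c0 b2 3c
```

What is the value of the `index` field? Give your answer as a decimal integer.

`index` follows `offset` (1 byte), so it starts at byte offset 1 and occupies 4 bytes.
Bytes at offsets 1..4: C1 C0 C4 C0.
In little-endian order the low byte comes first in memory.
Reassemble most-significant byte first: C0 C4 C0 C1 → 0xC0C4C0C1.
0xC0C4C0C1 = 3234119873.

3234119873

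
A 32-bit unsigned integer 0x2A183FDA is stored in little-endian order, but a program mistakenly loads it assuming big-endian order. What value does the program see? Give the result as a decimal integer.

3661568042

Stored little-endian, the bytes at ascending addresses are DA 3F 18 2A.
Read back as big-endian, the last byte is least significant, giving 0xDA3F182A.
0xDA3F182A = 3661568042.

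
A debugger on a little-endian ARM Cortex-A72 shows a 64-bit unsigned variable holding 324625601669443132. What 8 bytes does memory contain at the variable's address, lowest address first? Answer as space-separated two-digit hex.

324625601669443132 in hexadecimal, padded to 64 bits, is 0x04814D43C8812E3C.
Split into bytes (most-significant first): 04 81 4D 43 C8 81 2E 3C.
In little-endian order the low byte comes first in memory.
So at ascending addresses the bytes are 3C 2E 81 C8 43 4D 81 04.

3C 2E 81 C8 43 4D 81 04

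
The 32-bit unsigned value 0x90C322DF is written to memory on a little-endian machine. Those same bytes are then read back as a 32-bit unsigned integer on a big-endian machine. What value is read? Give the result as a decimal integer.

Stored little-endian, the bytes at ascending addresses are DF 22 C3 90.
Read back as big-endian, the last byte is least significant, giving 0xDF22C390.
0xDF22C390 = 3743597456.

3743597456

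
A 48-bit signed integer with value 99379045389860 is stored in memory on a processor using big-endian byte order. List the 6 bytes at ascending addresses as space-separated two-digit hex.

5A 62 7C B2 D6 24

99379045389860 in hexadecimal, padded to 48 bits, is 0x5A627CB2D624.
Split into bytes (most-significant first): 5A 62 7C B2 D6 24.
In big-endian order the high byte comes first in memory.
So the memory order matches the most-significant-first order: 5A 62 7C B2 D6 24.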